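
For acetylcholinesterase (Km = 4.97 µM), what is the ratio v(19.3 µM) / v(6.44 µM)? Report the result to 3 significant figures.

Since Vmax cancels, v₂/v₁ = [S]₂(Km+[S]₁) / [S]₁(Km+[S]₂).
= 19.3×(4.97+6.44) / (6.44×(4.97+19.3)) = 220.2/156.3 = 1.41.

1.41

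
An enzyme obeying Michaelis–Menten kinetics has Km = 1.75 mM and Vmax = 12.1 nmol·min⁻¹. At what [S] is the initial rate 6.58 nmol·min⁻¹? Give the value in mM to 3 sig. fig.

The required fractional saturation is v/Vmax = 6.58/12.1 = 0.5438.
Then [S]/(Km+[S]) = 0.5438 ⇒ [S] = 1.75 × 0.5438/(1 − 0.5438) = 2.09 mM.

2.09 mM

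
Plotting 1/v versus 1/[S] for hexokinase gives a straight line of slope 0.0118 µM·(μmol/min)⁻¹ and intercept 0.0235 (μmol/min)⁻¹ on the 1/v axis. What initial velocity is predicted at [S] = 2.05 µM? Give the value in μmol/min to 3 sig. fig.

34.2 μmol/min

The y-intercept is 1/Vmax, so Vmax = 1/0.0235 = 42.6 μmol/min.
The slope is Km/Vmax, so Km = 0.0118 × 42.6 = 0.502 µM.
Then v = 42.6 × 2.05/(0.502 + 2.05) = 34.2 μmol/min.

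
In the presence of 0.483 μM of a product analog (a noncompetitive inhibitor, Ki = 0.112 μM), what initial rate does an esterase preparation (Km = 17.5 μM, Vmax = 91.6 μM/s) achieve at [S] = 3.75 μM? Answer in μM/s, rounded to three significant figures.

3.04 μM/s

α = 1 + [I]/Ki = 1 + 0.483/0.112 = 5.312.
For a noncompetitive inhibitor, Vmax is reduced to Vmax/α while Km is unchanged: Km,app = 17.5 μM, Vmax,app = 17.2 μM/s.
v = Vmax,app·[S]/(Km,app + [S]) = 17.2 × 3.75/(17.5 + 3.75) = 3.04 μM/s.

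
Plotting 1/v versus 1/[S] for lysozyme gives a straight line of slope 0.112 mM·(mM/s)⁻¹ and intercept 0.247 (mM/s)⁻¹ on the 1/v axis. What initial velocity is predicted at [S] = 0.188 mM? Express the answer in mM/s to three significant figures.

The y-intercept is 1/Vmax, so Vmax = 1/0.247 = 4.05 mM/s.
The slope is Km/Vmax, so Km = 0.112 × 4.05 = 0.453 mM.
Then v = 4.05 × 0.188/(0.453 + 0.188) = 1.19 mM/s.

1.19 mM/s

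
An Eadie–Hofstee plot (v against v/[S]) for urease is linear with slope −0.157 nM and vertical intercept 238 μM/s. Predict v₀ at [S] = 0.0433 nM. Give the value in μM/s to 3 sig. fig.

In the Eadie–Hofstee form v = Vmax − Km·(v/[S]), the slope is −Km and the intercept is Vmax, so Km = 0.157 nM and Vmax = 238 μM/s.
v = 238 × 0.0433/(0.157 + 0.0433) = 51.4 μM/s.

51.4 μM/s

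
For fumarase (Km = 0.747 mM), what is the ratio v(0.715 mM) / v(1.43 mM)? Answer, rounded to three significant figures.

The fractional saturations are [S]/(Km+[S]) = 1.43/2.177 = 0.6569 and 0.715/1.462 = 0.4891.
v₂/v₁ is just their ratio: 0.4891/0.6569 = 0.745.

0.745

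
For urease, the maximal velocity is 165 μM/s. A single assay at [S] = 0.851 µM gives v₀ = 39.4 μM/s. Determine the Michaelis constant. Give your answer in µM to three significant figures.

v/Vmax = 39.4/165 = 0.2388 = [S]/(Km+[S]).
So Km + [S] = [S]/0.2388 = 3.564 µM, giving Km = 3.564 − 0.851 = 2.71 µM.

2.71 µM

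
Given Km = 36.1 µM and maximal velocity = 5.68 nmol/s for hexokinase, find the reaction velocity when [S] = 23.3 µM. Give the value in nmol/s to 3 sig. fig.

v = Vmax·[S]/(Km + [S]) = 5.68 × 23.3 / (36.1 + 23.3)
  = 132.3 / 59.40 = 2.23 nmol/s.

2.23 nmol/s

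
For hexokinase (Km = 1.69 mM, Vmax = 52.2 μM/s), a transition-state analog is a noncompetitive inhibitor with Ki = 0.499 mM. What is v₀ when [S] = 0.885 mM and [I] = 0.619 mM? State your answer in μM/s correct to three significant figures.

With α = 1 + [I]/Ki = 1 + 0.619/0.499 = 2.240, the noncompetitive rate law is v = (Vmax/α)·[S] / (Km + [S]).
v = (52.2/2.240)×0.885 / (1.69 + 0.885) = 20.62/2.575 = 8.01 μM/s.

8.01 μM/s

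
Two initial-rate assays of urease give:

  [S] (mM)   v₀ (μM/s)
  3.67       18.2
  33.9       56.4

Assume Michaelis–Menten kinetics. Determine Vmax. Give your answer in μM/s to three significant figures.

75.7 μM/s

In reciprocal form, 1/v = (Km/Vmax)·(1/[S]) + 1/Vmax. The two points give (1/[S], 1/v) = (0.2725, 0.05495) and (0.02950, 0.01773).
Slope = (0.05495 − 0.01773)/(0.2725 − 0.02950) = 0.1532; intercept = 0.05495 − 0.1532×0.2725 = 0.01321.
Vmax = 1/intercept = 75.7 μM/s; Km = slope × Vmax = 0.1532 × 75.7 = 11.6 mM.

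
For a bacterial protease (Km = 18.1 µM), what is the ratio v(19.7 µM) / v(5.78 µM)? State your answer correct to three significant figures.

2.15

The fractional saturations are [S]/(Km+[S]) = 5.78/23.88 = 0.2420 and 19.7/37.80 = 0.5212.
v₂/v₁ is just their ratio: 0.5212/0.2420 = 2.15.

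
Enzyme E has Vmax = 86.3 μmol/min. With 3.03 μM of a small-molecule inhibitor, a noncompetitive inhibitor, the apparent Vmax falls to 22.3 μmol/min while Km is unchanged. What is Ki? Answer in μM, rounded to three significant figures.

Noncompetitive: Vmax,app = Vmax/α with α = 1 + [I]/Ki.
α = Vmax/Vmax,app = 86.3/22.3 = 3.870.
Since α = 1 + [I]/Ki, [I]/Ki = 3.870 − 1 = 2.870 and Ki = 3.03/2.870 = 1.06 μM.

1.06 μM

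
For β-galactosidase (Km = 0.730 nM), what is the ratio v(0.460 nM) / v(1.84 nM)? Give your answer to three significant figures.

0.540

Since Vmax cancels, v₂/v₁ = [S]₂(Km+[S]₁) / [S]₁(Km+[S]₂).
= 0.460×(0.730+1.84) / (1.84×(0.730+0.460)) = 1.182/2.190 = 0.540.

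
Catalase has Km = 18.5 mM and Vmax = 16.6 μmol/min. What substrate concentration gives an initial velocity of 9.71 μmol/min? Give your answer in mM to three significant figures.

26.1 mM

The required fractional saturation is v/Vmax = 9.71/16.6 = 0.5849.
Then [S]/(Km+[S]) = 0.5849 ⇒ [S] = 18.5 × 0.5849/(1 − 0.5849) = 26.1 mM.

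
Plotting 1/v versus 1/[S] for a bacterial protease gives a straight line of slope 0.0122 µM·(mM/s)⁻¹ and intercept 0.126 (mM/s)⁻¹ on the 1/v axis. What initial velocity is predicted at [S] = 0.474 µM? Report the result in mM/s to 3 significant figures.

6.59 mM/s

The y-intercept is 1/Vmax, so Vmax = 1/0.126 = 7.94 mM/s.
The slope is Km/Vmax, so Km = 0.0122 × 7.94 = 0.0968 µM.
Then v = 7.94 × 0.474/(0.0968 + 0.474) = 6.59 mM/s.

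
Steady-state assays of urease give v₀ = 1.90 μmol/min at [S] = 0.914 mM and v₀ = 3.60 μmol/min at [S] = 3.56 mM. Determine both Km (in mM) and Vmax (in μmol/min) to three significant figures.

From v = Vmax[S]/(Km+[S]), each point gives Vmax = v(Km+[S])/[S].
Equating: 1.90(Km+0.914)/0.914 = 3.60(Km+3.56)/3.56.
2.079·Km + 1.90 = 1.011·Km + 3.60, so (2.079 − 1.011)·Km = 3.60 − 1.90.
Km = 1.700/1.068 = 1.59 mM; then Vmax = 1.90(1.59+0.914)/0.914 = 5.21 μmol/min.

Km = 1.59 mM; Vmax = 5.21 μmol/min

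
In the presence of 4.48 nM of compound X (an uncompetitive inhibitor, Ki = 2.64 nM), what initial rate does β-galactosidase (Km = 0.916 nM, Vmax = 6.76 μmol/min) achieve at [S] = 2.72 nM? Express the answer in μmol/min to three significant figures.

2.23 μmol/min

α = 1 + [I]/Ki = 1 + 4.48/2.64 = 2.697.
For an uncompetitive inhibitor, both parameters are divided by α, giving Vmax/α and Km/α: Km,app = 0.340 nM, Vmax,app = 2.51 μmol/min.
v = Vmax,app·[S]/(Km,app + [S]) = 2.51 × 2.72/(0.340 + 2.72) = 2.23 μmol/min.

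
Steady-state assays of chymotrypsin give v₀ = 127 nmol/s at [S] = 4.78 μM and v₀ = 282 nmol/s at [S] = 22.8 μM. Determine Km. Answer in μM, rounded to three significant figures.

10.9 μM

From v = Vmax[S]/(Km+[S]), each point gives Vmax = v(Km+[S])/[S].
Equating: 127(Km+4.78)/4.78 = 282(Km+22.8)/22.8.
26.57·Km + 127 = 12.37·Km + 282, so (26.57 − 12.37)·Km = 282 − 127.
Km = 155.0/14.20 = 10.9 μM; then Vmax = 127(10.9+4.78)/4.78 = 417 nmol/s.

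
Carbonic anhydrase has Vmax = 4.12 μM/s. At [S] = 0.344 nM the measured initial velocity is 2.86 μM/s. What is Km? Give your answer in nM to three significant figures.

0.152 nM

v/Vmax = 2.86/4.12 = 0.6942 = [S]/(Km+[S]).
So Km + [S] = [S]/0.6942 = 0.4956 nM, giving Km = 0.4956 − 0.344 = 0.152 nM.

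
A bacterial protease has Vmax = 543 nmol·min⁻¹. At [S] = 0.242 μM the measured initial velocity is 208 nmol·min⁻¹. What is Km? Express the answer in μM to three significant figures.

0.390 μM

From v = Vmax[S]/(Km+[S]), Km = [S](Vmax − v)/v.
Km = 0.242 × (543 − 208) / 208 = 81.07/208 = 0.390 μM.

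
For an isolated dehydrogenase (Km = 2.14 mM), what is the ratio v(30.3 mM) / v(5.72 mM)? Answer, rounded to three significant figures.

1.28

Since Vmax cancels, v₂/v₁ = [S]₂(Km+[S]₁) / [S]₁(Km+[S]₂).
= 30.3×(2.14+5.72) / (5.72×(2.14+30.3)) = 238.2/185.6 = 1.28.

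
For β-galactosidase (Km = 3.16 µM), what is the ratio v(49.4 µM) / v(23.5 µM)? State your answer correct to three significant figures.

1.07

Since Vmax cancels, v₂/v₁ = [S]₂(Km+[S]₁) / [S]₁(Km+[S]₂).
= 49.4×(3.16+23.5) / (23.5×(3.16+49.4)) = 1317/1235 = 1.07.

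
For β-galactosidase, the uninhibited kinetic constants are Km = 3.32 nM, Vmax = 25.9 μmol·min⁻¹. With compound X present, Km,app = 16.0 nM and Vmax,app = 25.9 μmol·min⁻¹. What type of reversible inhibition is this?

competitive

Km increases (3.32 → 16.0 nM) while Vmax is unchanged — the hallmark of competitive inhibition.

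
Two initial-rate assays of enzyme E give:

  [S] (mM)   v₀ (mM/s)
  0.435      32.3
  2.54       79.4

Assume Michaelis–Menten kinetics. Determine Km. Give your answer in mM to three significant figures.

In reciprocal form, 1/v = (Km/Vmax)·(1/[S]) + 1/Vmax. The two points give (1/[S], 1/v) = (2.299, 0.03096) and (0.3937, 0.01259).
Slope = (0.03096 − 0.01259)/(2.299 − 0.3937) = 0.009640; intercept = 0.03096 − 0.009640×2.299 = 0.008799.
Vmax = 1/intercept = 114 mM/s; Km = slope × Vmax = 0.009640 × 114 = 1.10 mM.

1.10 mM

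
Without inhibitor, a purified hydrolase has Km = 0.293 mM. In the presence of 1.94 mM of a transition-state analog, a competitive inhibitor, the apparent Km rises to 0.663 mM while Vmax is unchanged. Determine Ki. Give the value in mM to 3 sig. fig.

1.54 mM

Competitive: Km,app = α·Km with α = 1 + [I]/Ki.
α = Km,app/Km = 0.663/0.293 = 2.263.
Since α = 1 + [I]/Ki, [I]/Ki = 2.263 − 1 = 1.263 and Ki = 1.94/1.263 = 1.54 mM.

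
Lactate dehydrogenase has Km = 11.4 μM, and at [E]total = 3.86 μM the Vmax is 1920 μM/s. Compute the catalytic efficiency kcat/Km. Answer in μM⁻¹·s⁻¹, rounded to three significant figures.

kcat = Vmax/[E]total = 1920/3.86 = 497 s⁻¹.
kcat/Km = 497/11.4 = 43.6 μM⁻¹·s⁻¹.

43.6 μM⁻¹·s⁻¹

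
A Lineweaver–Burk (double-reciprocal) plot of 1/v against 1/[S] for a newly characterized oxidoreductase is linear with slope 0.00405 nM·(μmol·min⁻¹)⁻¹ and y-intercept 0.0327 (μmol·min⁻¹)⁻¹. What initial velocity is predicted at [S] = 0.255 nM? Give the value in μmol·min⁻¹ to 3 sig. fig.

The y-intercept is 1/Vmax, so Vmax = 1/0.0327 = 30.6 μmol·min⁻¹.
The slope is Km/Vmax, so Km = 0.00405 × 30.6 = 0.124 nM.
Then v = 30.6 × 0.255/(0.124 + 0.255) = 20.6 μmol·min⁻¹.

20.6 μmol·min⁻¹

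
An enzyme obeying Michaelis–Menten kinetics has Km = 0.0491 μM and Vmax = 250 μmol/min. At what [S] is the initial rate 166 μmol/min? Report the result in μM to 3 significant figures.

0.0970 μM

The required fractional saturation is v/Vmax = 166/250 = 0.6640.
Then [S]/(Km+[S]) = 0.6640 ⇒ [S] = 0.0491 × 0.6640/(1 − 0.6640) = 0.0970 μM.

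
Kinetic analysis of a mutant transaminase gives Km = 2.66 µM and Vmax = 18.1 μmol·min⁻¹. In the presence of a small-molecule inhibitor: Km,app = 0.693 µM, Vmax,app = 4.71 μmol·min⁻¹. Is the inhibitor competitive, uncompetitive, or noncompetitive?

uncompetitive

Both Km and Vmax decrease by the same factor (~3.84-fold) — characteristic of uncompetitive inhibition.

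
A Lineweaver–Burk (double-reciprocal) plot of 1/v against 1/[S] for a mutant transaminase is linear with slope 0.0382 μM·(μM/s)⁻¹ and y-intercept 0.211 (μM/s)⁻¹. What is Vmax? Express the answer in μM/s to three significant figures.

4.74 μM/s

The y-intercept of a Lineweaver–Burk plot equals 1/Vmax, so Vmax = 1/0.211 = 4.74 μM/s.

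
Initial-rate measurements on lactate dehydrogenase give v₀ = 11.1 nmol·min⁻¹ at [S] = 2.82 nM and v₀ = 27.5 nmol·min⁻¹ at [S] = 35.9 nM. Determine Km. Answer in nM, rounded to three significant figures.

From v = Vmax[S]/(Km+[S]), each point gives Vmax = v(Km+[S])/[S].
Equating: 11.1(Km+2.82)/2.82 = 27.5(Km+35.9)/35.9.
3.936·Km + 11.1 = 0.7660·Km + 27.5, so (3.936 − 0.7660)·Km = 27.5 − 11.1.
Km = 16.40/3.170 = 5.17 nM; then Vmax = 11.1(5.17+2.82)/2.82 = 31.5 nmol·min⁻¹.

5.17 nM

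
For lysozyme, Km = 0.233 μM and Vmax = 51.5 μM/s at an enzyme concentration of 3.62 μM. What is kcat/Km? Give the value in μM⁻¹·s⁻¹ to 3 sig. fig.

61.1 μM⁻¹·s⁻¹

kcat = Vmax/[E]total = 51.5/3.62 = 14.2 s⁻¹.
kcat/Km = 14.2/0.233 = 61.1 μM⁻¹·s⁻¹.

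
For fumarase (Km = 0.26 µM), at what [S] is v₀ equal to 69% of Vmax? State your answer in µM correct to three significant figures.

v/Vmax = [S]/(Km+[S]) = 0.69, so [S] = Km·0.69/(1 − 0.69) = 0.26 × 2.226.
[S] = 0.579 µM.

0.579 µM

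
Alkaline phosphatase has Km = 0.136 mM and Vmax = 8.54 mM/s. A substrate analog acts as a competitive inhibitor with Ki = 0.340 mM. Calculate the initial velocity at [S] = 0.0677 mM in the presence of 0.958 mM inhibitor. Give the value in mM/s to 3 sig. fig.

0.985 mM/s

α = 1 + [I]/Ki = 1 + 0.958/0.340 = 3.818.
For a competitive inhibitor, Vmax is unchanged and the apparent Km becomes α·Km: Km,app = 0.519 mM, Vmax,app = 8.54 mM/s.
v = Vmax,app·[S]/(Km,app + [S]) = 8.54 × 0.0677/(0.519 + 0.0677) = 0.985 mM/s.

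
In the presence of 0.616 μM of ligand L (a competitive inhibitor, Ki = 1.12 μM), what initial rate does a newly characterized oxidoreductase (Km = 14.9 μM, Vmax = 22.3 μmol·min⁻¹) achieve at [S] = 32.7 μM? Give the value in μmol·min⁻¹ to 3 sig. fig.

α = 1 + [I]/Ki = 1 + 0.616/1.12 = 1.550.
For a competitive inhibitor, Vmax is unchanged and the apparent Km becomes α·Km: Km,app = 23.1 μM, Vmax,app = 22.3 μmol·min⁻¹.
v = Vmax,app·[S]/(Km,app + [S]) = 22.3 × 32.7/(23.1 + 32.7) = 13.1 μmol·min⁻¹.

13.1 μmol·min⁻¹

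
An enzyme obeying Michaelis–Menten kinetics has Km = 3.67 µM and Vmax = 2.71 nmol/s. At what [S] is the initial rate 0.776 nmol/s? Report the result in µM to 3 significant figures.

The required fractional saturation is v/Vmax = 0.776/2.71 = 0.2863.
Then [S]/(Km+[S]) = 0.2863 ⇒ [S] = 3.67 × 0.2863/(1 − 0.2863) = 1.47 µM.

1.47 µM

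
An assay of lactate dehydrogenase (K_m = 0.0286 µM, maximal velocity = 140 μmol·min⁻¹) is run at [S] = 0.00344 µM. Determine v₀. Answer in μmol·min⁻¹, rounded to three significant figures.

15.0 μmol·min⁻¹

v = Vmax·[S]/(Km + [S]) = 140 × 0.00344 / (0.0286 + 0.00344)
  = 0.4816 / 0.03204 = 15.0 μmol·min⁻¹.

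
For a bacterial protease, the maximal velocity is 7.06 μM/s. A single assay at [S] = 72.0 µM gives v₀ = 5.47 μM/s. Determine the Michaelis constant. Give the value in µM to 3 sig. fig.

20.9 µM

From v = Vmax[S]/(Km+[S]), Km = [S](Vmax − v)/v.
Km = 72.0 × (7.06 − 5.47) / 5.47 = 114.5/5.47 = 20.9 µM.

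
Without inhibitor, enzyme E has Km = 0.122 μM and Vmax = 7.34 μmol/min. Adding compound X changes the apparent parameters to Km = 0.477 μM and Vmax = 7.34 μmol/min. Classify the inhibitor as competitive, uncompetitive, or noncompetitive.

Km increases (0.122 → 0.477 μM) while Vmax is unchanged — the hallmark of competitive inhibition.

competitive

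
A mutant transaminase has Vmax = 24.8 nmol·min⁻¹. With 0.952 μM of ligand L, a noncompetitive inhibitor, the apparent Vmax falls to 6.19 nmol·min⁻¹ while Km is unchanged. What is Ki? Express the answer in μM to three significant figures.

Noncompetitive: Vmax,app = Vmax/α with α = 1 + [I]/Ki.
α = Vmax/Vmax,app = 24.8/6.19 = 4.006.
Since α = 1 + [I]/Ki, [I]/Ki = 4.006 − 1 = 3.006 and Ki = 0.952/3.006 = 0.317 μM.

0.317 μM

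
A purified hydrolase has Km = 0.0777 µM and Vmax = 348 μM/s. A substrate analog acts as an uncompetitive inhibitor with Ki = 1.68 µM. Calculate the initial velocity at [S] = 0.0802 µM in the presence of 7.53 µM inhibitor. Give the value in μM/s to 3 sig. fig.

α = 1 + [I]/Ki = 1 + 7.53/1.68 = 5.482.
For an uncompetitive inhibitor, both parameters are divided by α, giving Vmax/α and Km/α: Km,app = 0.0142 µM, Vmax,app = 63.5 μM/s.
v = Vmax,app·[S]/(Km,app + [S]) = 63.5 × 0.0802/(0.0142 + 0.0802) = 53.9 μM/s.

53.9 μM/s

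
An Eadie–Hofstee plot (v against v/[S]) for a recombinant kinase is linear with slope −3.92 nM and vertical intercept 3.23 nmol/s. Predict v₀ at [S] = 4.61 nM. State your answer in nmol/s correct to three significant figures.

In the Eadie–Hofstee form v = Vmax − Km·(v/[S]), the slope is −Km and the intercept is Vmax, so Km = 3.92 nM and Vmax = 3.23 nmol/s.
v = 3.23 × 4.61/(3.92 + 4.61) = 1.75 nmol/s.

1.75 nmol/s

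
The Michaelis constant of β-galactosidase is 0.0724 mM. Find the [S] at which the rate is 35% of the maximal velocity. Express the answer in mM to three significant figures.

v/Vmax = [S]/(Km+[S]) = 0.35, so [S] = Km·0.35/(1 − 0.35) = 0.0724 × 0.5385.
[S] = 0.0390 mM.

0.0390 mM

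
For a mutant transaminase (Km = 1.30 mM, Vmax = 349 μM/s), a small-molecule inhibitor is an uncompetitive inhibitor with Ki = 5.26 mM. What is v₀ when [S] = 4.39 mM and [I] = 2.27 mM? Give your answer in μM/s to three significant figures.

202 μM/s

With α = 1 + [I]/Ki = 1 + 2.27/5.26 = 1.432, the uncompetitive rate law is v = (Vmax/α)·[S] / (Km/α + [S]).
v = (349/1.432)×4.39 / (1.30/1.432 + 4.39) = 1070/5.298 = 202 μM/s.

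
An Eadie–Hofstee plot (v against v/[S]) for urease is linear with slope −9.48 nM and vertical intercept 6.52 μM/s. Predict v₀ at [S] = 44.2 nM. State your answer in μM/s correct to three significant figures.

5.37 μM/s

In the Eadie–Hofstee form v = Vmax − Km·(v/[S]), the slope is −Km and the intercept is Vmax, so Km = 9.48 nM and Vmax = 6.52 μM/s.
v = 6.52 × 44.2/(9.48 + 44.2) = 5.37 μM/s.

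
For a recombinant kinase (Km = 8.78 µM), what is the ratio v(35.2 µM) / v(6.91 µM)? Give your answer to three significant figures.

1.82

The fractional saturations are [S]/(Km+[S]) = 6.91/15.69 = 0.4404 and 35.2/43.98 = 0.8004.
v₂/v₁ is just their ratio: 0.8004/0.4404 = 1.82.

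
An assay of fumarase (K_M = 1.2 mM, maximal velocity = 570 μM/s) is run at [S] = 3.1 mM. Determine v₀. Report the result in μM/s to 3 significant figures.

411 μM/s

[S]/(Km+[S]) = 3.1/4.300 = 0.7209, the fractional saturation.
v = 0.7209 × Vmax = 0.7209 × 570 = 411 μM/s.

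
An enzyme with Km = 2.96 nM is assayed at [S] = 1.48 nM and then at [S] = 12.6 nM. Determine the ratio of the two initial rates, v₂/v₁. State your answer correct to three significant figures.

Since Vmax cancels, v₂/v₁ = [S]₂(Km+[S]₁) / [S]₁(Km+[S]₂).
= 12.6×(2.96+1.48) / (1.48×(2.96+12.6)) = 55.94/23.03 = 2.43.

2.43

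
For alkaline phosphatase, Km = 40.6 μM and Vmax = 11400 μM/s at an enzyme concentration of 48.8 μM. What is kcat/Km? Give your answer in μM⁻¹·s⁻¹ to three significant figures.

5.75 μM⁻¹·s⁻¹

kcat = Vmax/[E]total = 11400/48.8 = 234 s⁻¹.
kcat/Km = 234/40.6 = 5.75 μM⁻¹·s⁻¹.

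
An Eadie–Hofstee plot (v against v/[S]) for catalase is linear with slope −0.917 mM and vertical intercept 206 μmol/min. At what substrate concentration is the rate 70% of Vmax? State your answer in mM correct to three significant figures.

2.14 mM

The Eadie–Hofstee slope gives Km = 0.917 mM (slope = −Km).
v/Vmax = [S]/(Km+[S]) = 0.7 ⇒ [S] = Km·0.7/(1−0.7) = 0.917 × 2.333 = 2.14 mM.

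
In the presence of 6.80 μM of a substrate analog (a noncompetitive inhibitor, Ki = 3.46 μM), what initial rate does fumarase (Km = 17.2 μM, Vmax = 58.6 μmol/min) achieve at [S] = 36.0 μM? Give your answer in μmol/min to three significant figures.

With α = 1 + [I]/Ki = 1 + 6.80/3.46 = 2.965, the noncompetitive rate law is v = (Vmax/α)·[S] / (Km + [S]).
v = (58.6/2.965)×36.0 / (17.2 + 36.0) = 711.4/53.20 = 13.4 μmol/min.

13.4 μmol/min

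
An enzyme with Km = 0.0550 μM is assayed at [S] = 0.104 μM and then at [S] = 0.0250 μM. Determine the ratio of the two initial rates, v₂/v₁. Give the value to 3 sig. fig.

Since Vmax cancels, v₂/v₁ = [S]₂(Km+[S]₁) / [S]₁(Km+[S]₂).
= 0.0250×(0.0550+0.104) / (0.104×(0.0550+0.0250)) = 0.003975/0.008320 = 0.478.

0.478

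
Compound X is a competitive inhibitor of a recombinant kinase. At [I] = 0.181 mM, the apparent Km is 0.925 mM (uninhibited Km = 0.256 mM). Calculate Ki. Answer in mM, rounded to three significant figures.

Competitive: Km,app = α·Km with α = 1 + [I]/Ki.
α = Km,app/Km = 0.925/0.256 = 3.613.
Since α = 1 + [I]/Ki, [I]/Ki = 3.613 − 1 = 2.613 and Ki = 0.181/2.613 = 0.0693 mM.

0.0693 mM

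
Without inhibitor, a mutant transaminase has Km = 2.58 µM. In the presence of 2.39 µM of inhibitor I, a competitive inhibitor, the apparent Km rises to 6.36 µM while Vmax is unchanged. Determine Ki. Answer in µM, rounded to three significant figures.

Competitive: Km,app = α·Km with α = 1 + [I]/Ki.
α = Km,app/Km = 6.36/2.58 = 2.465.
Ki = [I]/(α − 1) = 2.39/1.465 = 1.63 µM.

1.63 µM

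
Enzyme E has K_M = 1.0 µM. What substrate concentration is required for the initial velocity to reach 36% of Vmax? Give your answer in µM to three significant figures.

0.562 µM

v/Vmax = [S]/(Km+[S]) = 0.36, so [S] = Km·0.36/(1 − 0.36) = 1.0 × 0.5625.
[S] = 0.562 µM.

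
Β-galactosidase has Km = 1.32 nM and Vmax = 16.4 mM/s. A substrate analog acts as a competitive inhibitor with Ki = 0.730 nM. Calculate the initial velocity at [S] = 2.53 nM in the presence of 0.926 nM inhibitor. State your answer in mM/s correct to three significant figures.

α = 1 + [I]/Ki = 1 + 0.926/0.730 = 2.268.
For a competitive inhibitor, Vmax is unchanged and the apparent Km becomes α·Km: Km,app = 2.99 nM, Vmax,app = 16.4 mM/s.
v = Vmax,app·[S]/(Km,app + [S]) = 16.4 × 2.53/(2.99 + 2.53) = 7.51 mM/s.

7.51 mM/s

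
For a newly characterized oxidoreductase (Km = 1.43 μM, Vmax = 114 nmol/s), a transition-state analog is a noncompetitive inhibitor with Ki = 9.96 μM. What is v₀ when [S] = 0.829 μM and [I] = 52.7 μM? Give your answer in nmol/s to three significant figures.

With α = 1 + [I]/Ki = 1 + 52.7/9.96 = 6.291, the noncompetitive rate law is v = (Vmax/α)·[S] / (Km + [S]).
v = (114/6.291)×0.829 / (1.43 + 0.829) = 15.02/2.259 = 6.65 nmol/s.

6.65 nmol/s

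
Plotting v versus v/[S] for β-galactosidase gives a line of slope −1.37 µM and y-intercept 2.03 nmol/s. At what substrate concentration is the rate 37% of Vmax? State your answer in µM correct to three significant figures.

The Eadie–Hofstee slope gives Km = 1.37 µM (slope = −Km).
v/Vmax = [S]/(Km+[S]) = 0.37 ⇒ [S] = Km·0.37/(1−0.37) = 1.37 × 0.5873 = 0.805 µM.

0.805 µM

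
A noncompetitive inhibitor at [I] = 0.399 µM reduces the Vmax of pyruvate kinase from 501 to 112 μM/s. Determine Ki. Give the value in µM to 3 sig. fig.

Noncompetitive: Vmax,app = Vmax/α with α = 1 + [I]/Ki.
α = Vmax/Vmax,app = 501/112 = 4.473.
Ki = [I]/(α − 1) = 0.399/3.473 = 0.115 µM.

0.115 µM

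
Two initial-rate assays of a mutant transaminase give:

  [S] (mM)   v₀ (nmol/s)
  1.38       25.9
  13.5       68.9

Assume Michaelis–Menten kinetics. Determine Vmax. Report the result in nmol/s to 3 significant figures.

In reciprocal form, 1/v = (Km/Vmax)·(1/[S]) + 1/Vmax. The two points give (1/[S], 1/v) = (0.7246, 0.03861) and (0.07407, 0.01451).
Slope = (0.03861 − 0.01451)/(0.7246 − 0.07407) = 0.03704; intercept = 0.03861 − 0.03704×0.7246 = 0.01177.
Vmax = 1/intercept = 85.0 nmol/s; Km = slope × Vmax = 0.03704 × 85.0 = 3.15 mM.

85.0 nmol/s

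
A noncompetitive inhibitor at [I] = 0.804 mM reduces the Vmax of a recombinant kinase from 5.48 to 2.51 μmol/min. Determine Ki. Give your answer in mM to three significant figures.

0.679 mM

Noncompetitive: Vmax,app = Vmax/α with α = 1 + [I]/Ki.
α = Vmax/Vmax,app = 5.48/2.51 = 2.183.
Ki = [I]/(α − 1) = 0.804/1.183 = 0.679 mM.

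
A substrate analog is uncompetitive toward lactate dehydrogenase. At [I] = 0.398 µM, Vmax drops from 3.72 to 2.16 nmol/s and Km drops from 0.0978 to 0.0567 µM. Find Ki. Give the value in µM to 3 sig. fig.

0.551 µM

Uncompetitive: Vmax,app = Vmax/α (and Km,app = Km/α) with α = 1 + [I]/Ki.
α = Vmax/Vmax,app = 3.72/2.16 = 1.722.
Since α = 1 + [I]/Ki, [I]/Ki = 1.722 − 1 = 0.7222 and Ki = 0.398/0.7222 = 0.551 µM.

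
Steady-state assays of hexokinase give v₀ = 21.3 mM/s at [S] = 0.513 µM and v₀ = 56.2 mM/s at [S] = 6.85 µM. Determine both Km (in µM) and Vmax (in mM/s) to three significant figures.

In reciprocal form, 1/v = (Km/Vmax)·(1/[S]) + 1/Vmax. The two points give (1/[S], 1/v) = (1.949, 0.04695) and (0.1460, 0.01779).
Slope = (0.04695 − 0.01779)/(1.949 − 0.1460) = 0.01617; intercept = 0.04695 − 0.01617×1.949 = 0.01543.
Vmax = 1/intercept = 64.8 mM/s; Km = slope × Vmax = 0.01617 × 64.8 = 1.05 µM.

Km = 1.05 µM; Vmax = 64.8 mM/s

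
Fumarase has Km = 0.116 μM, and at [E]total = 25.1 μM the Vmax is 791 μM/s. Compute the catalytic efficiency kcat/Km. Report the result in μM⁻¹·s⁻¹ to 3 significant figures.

kcat = Vmax/[E]total = 791/25.1 = 31.5 s⁻¹.
kcat/Km = 31.5/0.116 = 272 μM⁻¹·s⁻¹.

272 μM⁻¹·s⁻¹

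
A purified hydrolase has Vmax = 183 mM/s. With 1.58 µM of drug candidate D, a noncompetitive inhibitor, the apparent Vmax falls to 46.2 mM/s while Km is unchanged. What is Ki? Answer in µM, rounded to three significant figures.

Noncompetitive: Vmax,app = Vmax/α with α = 1 + [I]/Ki.
α = Vmax/Vmax,app = 183/46.2 = 3.961.
Since α = 1 + [I]/Ki, [I]/Ki = 3.961 − 1 = 2.961 and Ki = 1.58/2.961 = 0.534 µM.

0.534 µM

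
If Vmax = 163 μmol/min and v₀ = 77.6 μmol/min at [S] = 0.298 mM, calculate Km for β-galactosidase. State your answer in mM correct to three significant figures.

v/Vmax = 77.6/163 = 0.4761 = [S]/(Km+[S]).
So Km + [S] = [S]/0.4761 = 0.6260 mM, giving Km = 0.6260 − 0.298 = 0.328 mM.

0.328 mM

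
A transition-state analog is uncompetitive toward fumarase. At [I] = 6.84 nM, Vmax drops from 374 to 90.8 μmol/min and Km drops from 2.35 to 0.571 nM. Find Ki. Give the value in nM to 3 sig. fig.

2.19 nM

Uncompetitive: Vmax,app = Vmax/α (and Km,app = Km/α) with α = 1 + [I]/Ki.
α = Vmax/Vmax,app = 374/90.8 = 4.119.
Since α = 1 + [I]/Ki, [I]/Ki = 4.119 − 1 = 3.119 and Ki = 6.84/3.119 = 2.19 nM.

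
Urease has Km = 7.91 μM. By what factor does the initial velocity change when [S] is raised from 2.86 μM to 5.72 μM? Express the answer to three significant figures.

The fractional saturations are [S]/(Km+[S]) = 2.86/10.77 = 0.2656 and 5.72/13.63 = 0.4197.
v₂/v₁ is just their ratio: 0.4197/0.2656 = 1.58.

1.58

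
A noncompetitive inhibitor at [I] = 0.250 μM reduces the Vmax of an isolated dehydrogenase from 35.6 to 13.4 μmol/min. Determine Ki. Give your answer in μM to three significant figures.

Noncompetitive: Vmax,app = Vmax/α with α = 1 + [I]/Ki.
α = Vmax/Vmax,app = 35.6/13.4 = 2.657.
Since α = 1 + [I]/Ki, [I]/Ki = 2.657 − 1 = 1.657 and Ki = 0.250/1.657 = 0.151 μM.

0.151 μM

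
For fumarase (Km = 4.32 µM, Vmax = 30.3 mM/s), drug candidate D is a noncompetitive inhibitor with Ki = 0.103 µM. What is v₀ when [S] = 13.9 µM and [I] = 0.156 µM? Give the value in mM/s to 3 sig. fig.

9.19 mM/s

α = 1 + [I]/Ki = 1 + 0.156/0.103 = 2.515.
For a noncompetitive inhibitor, Vmax is reduced to Vmax/α while Km is unchanged: Km,app = 4.32 µM, Vmax,app = 12.0 mM/s.
v = Vmax,app·[S]/(Km,app + [S]) = 12.0 × 13.9/(4.32 + 13.9) = 9.19 mM/s.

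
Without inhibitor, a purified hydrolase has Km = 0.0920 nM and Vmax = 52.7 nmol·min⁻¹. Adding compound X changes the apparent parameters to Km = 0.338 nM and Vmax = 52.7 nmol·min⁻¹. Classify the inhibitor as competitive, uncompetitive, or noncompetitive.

Km increases (0.0920 → 0.338 nM) while Vmax is unchanged — the hallmark of competitive inhibition.

competitive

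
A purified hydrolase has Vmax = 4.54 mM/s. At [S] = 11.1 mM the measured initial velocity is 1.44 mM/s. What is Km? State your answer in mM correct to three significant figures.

From v = Vmax[S]/(Km+[S]), Km = [S](Vmax − v)/v.
Km = 11.1 × (4.54 − 1.44) / 1.44 = 34.41/1.44 = 23.9 mM.

23.9 mM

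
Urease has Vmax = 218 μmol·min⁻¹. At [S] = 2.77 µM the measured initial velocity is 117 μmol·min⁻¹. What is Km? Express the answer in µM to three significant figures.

v/Vmax = 117/218 = 0.5367 = [S]/(Km+[S]).
So Km + [S] = [S]/0.5367 = 5.161 µM, giving Km = 5.161 − 2.77 = 2.39 µM.

2.39 µM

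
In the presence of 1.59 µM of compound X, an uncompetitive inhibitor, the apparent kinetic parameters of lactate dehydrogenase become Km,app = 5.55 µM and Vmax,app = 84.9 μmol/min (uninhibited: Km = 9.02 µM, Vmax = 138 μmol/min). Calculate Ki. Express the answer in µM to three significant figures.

Uncompetitive: Vmax,app = Vmax/α (and Km,app = Km/α) with α = 1 + [I]/Ki.
α = Vmax/Vmax,app = 138/84.9 = 1.625.
Since α = 1 + [I]/Ki, [I]/Ki = 1.625 − 1 = 0.6254 and Ki = 1.59/0.6254 = 2.54 µM.

2.54 µM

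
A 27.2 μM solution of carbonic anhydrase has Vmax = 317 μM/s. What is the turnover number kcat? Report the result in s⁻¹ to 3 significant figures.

11.7 s⁻¹

kcat = Vmax/[E]total = 317 μM/s / 27.2 μM = 11.7 s⁻¹.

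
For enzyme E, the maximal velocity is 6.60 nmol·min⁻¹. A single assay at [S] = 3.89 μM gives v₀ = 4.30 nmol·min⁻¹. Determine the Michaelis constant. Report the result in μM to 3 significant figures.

2.08 μM

From v = Vmax[S]/(Km+[S]), Km = [S](Vmax − v)/v.
Km = 3.89 × (6.60 − 4.30) / 4.30 = 8.947/4.30 = 2.08 μM.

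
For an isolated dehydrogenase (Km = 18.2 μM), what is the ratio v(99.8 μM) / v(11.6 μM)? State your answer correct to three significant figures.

The fractional saturations are [S]/(Km+[S]) = 11.6/29.80 = 0.3893 and 99.8/118.0 = 0.8458.
v₂/v₁ is just their ratio: 0.8458/0.3893 = 2.17.

2.17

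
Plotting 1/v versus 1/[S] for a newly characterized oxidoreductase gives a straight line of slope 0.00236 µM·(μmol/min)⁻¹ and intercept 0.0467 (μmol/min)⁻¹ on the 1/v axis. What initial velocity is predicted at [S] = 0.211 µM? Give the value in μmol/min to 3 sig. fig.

The y-intercept is 1/Vmax, so Vmax = 1/0.0467 = 21.4 μmol/min.
The slope is Km/Vmax, so Km = 0.00236 × 21.4 = 0.0505 µM.
Then v = 21.4 × 0.211/(0.0505 + 0.211) = 17.3 μmol/min.

17.3 μmol/min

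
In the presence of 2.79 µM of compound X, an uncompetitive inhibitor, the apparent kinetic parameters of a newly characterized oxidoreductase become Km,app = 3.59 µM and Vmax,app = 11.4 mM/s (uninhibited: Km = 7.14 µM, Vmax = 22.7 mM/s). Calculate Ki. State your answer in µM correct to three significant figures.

Uncompetitive: Vmax,app = Vmax/α (and Km,app = Km/α) with α = 1 + [I]/Ki.
α = Vmax/Vmax,app = 22.7/11.4 = 1.991.
Ki = [I]/(α − 1) = 2.79/0.9912 = 2.81 µM.

2.81 µM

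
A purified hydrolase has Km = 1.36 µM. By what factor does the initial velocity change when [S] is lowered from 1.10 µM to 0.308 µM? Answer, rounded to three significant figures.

0.413

Since Vmax cancels, v₂/v₁ = [S]₂(Km+[S]₁) / [S]₁(Km+[S]₂).
= 0.308×(1.36+1.10) / (1.10×(1.36+0.308)) = 0.7577/1.835 = 0.413.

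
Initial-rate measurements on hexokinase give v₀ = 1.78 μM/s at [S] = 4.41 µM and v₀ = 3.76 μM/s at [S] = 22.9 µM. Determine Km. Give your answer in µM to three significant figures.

8.27 µM

In reciprocal form, 1/v = (Km/Vmax)·(1/[S]) + 1/Vmax. The two points give (1/[S], 1/v) = (0.2268, 0.5618) and (0.04367, 0.2660).
Slope = (0.5618 − 0.2660)/(0.2268 − 0.04367) = 1.616; intercept = 0.5618 − 1.616×0.2268 = 0.1954.
Vmax = 1/intercept = 5.12 μM/s; Km = slope × Vmax = 1.616 × 5.12 = 8.27 µM.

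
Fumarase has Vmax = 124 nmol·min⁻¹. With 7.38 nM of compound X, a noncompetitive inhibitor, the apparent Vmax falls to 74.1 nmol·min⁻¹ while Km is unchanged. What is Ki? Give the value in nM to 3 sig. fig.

11.0 nM

Noncompetitive: Vmax,app = Vmax/α with α = 1 + [I]/Ki.
α = Vmax/Vmax,app = 124/74.1 = 1.673.
Since α = 1 + [I]/Ki, [I]/Ki = 1.673 − 1 = 0.6734 and Ki = 7.38/0.6734 = 11.0 nM.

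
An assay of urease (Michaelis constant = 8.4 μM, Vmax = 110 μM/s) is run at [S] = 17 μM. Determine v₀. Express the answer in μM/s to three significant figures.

73.6 μM/s

v = Vmax·[S]/(Km + [S]) = 110 × 17 / (8.4 + 17)
  = 1870 / 25.40 = 73.6 μM/s.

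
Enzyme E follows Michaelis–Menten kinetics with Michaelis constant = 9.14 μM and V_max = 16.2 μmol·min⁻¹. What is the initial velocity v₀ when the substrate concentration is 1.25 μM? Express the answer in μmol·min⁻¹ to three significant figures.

v = Vmax·[S]/(Km + [S]) = 16.2 × 1.25 / (9.14 + 1.25)
  = 20.25 / 10.39 = 1.95 μmol·min⁻¹.

1.95 μmol·min⁻¹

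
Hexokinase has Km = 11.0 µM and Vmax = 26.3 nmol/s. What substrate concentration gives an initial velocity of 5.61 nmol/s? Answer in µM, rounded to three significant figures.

Rearranging v = Vmax[S]/(Km+[S]) gives [S] = Km·v/(Vmax − v).
[S] = 11.0 × 5.61 / (26.3 − 5.61) = 61.71/20.69 = 2.98 µM.

2.98 µM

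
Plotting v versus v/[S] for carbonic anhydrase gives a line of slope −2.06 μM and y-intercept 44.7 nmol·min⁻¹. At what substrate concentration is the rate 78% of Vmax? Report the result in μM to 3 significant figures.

The Eadie–Hofstee slope gives Km = 2.06 μM (slope = −Km).
v/Vmax = [S]/(Km+[S]) = 0.78 ⇒ [S] = Km·0.78/(1−0.78) = 2.06 × 3.545 = 7.30 μM.

7.30 μM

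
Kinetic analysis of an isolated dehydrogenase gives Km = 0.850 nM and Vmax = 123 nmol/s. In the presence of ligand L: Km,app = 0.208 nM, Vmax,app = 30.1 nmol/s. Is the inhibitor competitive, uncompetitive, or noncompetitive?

uncompetitive

Both Km and Vmax decrease by the same factor (~4.08-fold) — characteristic of uncompetitive inhibition.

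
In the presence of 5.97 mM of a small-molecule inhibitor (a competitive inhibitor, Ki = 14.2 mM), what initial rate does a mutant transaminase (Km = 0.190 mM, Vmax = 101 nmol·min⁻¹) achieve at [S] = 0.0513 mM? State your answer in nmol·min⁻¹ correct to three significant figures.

16.1 nmol·min⁻¹

α = 1 + [I]/Ki = 1 + 5.97/14.2 = 1.420.
For a competitive inhibitor, Vmax is unchanged and the apparent Km becomes α·Km: Km,app = 0.270 mM, Vmax,app = 101 nmol·min⁻¹.
v = Vmax,app·[S]/(Km,app + [S]) = 101 × 0.0513/(0.270 + 0.0513) = 16.1 nmol·min⁻¹.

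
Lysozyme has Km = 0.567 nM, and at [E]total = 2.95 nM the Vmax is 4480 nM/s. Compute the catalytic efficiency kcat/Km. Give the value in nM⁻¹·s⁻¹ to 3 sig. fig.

kcat = Vmax/[E]total = 4480/2.95 = 1520 s⁻¹.
kcat/Km = 1520/0.567 = 2680 nM⁻¹·s⁻¹.

2680 nM⁻¹·s⁻¹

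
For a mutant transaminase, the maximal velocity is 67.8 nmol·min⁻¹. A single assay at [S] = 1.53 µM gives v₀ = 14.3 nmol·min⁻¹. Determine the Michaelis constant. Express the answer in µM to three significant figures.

v/Vmax = 14.3/67.8 = 0.2109 = [S]/(Km+[S]).
So Km + [S] = [S]/0.2109 = 7.254 µM, giving Km = 7.254 − 1.53 = 5.72 µM.

5.72 µM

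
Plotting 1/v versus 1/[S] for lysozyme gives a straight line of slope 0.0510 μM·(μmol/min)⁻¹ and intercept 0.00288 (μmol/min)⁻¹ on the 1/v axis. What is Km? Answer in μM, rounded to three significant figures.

17.7 μM

y-intercept = 1/Vmax ⇒ Vmax = 347 μmol/min; slope = Km/Vmax ⇒ Km = slope × Vmax.
Km = 0.0510 × 347 = 17.7 μM.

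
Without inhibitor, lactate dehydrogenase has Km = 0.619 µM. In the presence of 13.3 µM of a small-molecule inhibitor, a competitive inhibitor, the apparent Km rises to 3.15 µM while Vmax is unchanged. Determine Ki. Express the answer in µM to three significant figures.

Competitive: Km,app = α·Km with α = 1 + [I]/Ki.
α = Km,app/Km = 3.15/0.619 = 5.089.
Since α = 1 + [I]/Ki, [I]/Ki = 5.089 − 1 = 4.089 and Ki = 13.3/4.089 = 3.25 µM.

3.25 µM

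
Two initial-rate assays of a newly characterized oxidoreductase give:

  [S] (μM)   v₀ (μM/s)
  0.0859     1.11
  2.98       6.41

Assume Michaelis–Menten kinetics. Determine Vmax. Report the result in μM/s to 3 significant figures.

7.47 μM/s

From v = Vmax[S]/(Km+[S]), each point gives Vmax = v(Km+[S])/[S].
Equating: 1.11(Km+0.0859)/0.0859 = 6.41(Km+2.98)/2.98.
12.92·Km + 1.11 = 2.151·Km + 6.41, so (12.92 − 2.151)·Km = 6.41 − 1.11.
Km = 5.300/10.77 = 0.492 μM; then Vmax = 1.11(0.492+0.0859)/0.0859 = 7.47 μM/s.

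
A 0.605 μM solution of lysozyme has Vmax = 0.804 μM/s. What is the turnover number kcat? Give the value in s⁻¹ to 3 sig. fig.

kcat = Vmax/[E]total = 0.804 μM/s / 0.605 μM = 1.33 s⁻¹.

1.33 s⁻¹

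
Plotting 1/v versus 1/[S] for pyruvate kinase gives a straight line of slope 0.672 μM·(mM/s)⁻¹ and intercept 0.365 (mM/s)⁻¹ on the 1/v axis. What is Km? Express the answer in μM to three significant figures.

1.84 μM

y-intercept = 1/Vmax ⇒ Vmax = 2.74 mM/s; slope = Km/Vmax ⇒ Km = slope × Vmax.
Km = 0.672 × 2.74 = 1.84 μM.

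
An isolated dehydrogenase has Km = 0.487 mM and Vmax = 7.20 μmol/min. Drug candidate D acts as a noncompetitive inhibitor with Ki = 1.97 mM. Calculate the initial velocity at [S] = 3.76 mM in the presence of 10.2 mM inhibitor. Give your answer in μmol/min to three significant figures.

α = 1 + [I]/Ki = 1 + 10.2/1.97 = 6.178.
For a noncompetitive inhibitor, Vmax is reduced to Vmax/α while Km is unchanged: Km,app = 0.487 mM, Vmax,app = 1.17 μmol/min.
v = Vmax,app·[S]/(Km,app + [S]) = 1.17 × 3.76/(0.487 + 3.76) = 1.03 μmol/min.

1.03 μmol/min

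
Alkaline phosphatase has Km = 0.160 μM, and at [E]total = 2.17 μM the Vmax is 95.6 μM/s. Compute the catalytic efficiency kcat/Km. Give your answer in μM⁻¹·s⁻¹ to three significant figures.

kcat = Vmax/[E]total = 95.6/2.17 = 44.1 s⁻¹.
kcat/Km = 44.1/0.160 = 275 μM⁻¹·s⁻¹.

275 μM⁻¹·s⁻¹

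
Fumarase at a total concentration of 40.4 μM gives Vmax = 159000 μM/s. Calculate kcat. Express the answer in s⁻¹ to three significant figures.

3940 s⁻¹

kcat = Vmax/[E]total = 159000 μM/s / 40.4 μM = 3940 s⁻¹.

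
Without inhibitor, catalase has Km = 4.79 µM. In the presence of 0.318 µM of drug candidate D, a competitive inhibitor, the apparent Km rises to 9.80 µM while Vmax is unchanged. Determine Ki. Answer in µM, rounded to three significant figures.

0.304 µM

Competitive: Km,app = α·Km with α = 1 + [I]/Ki.
α = Km,app/Km = 9.80/4.79 = 2.046.
Since α = 1 + [I]/Ki, [I]/Ki = 2.046 − 1 = 1.046 and Ki = 0.318/1.046 = 0.304 µM.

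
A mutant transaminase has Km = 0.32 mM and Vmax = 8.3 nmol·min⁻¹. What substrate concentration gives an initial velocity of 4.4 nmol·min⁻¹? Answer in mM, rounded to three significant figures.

0.361 mM

The required fractional saturation is v/Vmax = 4.4/8.3 = 0.5301.
Then [S]/(Km+[S]) = 0.5301 ⇒ [S] = 0.32 × 0.5301/(1 − 0.5301) = 0.361 mM.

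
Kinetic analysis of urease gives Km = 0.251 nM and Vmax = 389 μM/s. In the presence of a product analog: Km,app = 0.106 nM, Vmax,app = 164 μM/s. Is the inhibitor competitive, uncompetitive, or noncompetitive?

uncompetitive

Both Km and Vmax decrease by the same factor (~2.37-fold) — characteristic of uncompetitive inhibition.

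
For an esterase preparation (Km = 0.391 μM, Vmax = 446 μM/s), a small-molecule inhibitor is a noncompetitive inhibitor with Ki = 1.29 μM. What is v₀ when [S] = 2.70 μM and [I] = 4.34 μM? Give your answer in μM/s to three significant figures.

89.3 μM/s

With α = 1 + [I]/Ki = 1 + 4.34/1.29 = 4.364, the noncompetitive rate law is v = (Vmax/α)·[S] / (Km + [S]).
v = (446/4.364)×2.70 / (0.391 + 2.70) = 275.9/3.091 = 89.3 μM/s.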